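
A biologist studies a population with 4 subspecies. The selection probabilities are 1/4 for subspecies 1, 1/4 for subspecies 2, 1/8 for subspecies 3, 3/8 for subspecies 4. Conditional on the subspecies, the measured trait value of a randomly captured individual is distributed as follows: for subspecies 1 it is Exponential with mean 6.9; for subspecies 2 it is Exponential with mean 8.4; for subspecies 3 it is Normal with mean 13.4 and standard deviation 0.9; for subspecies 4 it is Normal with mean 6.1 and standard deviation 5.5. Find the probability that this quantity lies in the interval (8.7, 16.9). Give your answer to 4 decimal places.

0.3396

Conditional on each subspecies, P(8.7 < X < 16.9): 1: 0.197051; 2: 0.221239; 3: 0.99995; 4: 0.293418.
By total probability, P(8.7 < X < 16.9) = 0.25·0.197051 + 0.25·0.221239 + 0.125·0.99995 + 0.375·0.293418 = 0.339598.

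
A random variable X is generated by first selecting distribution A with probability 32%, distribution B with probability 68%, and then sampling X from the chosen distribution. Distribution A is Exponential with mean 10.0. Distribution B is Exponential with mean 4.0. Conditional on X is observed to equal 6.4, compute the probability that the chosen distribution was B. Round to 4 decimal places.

Likelihoods f(6.4 | ·): A: 0.0527292; B: 0.0504741.
Posterior ∝ prior × likelihood. Numerator for B: 0.68·0.0504741 = 0.0343224.
Normalizing constant: 0.32·0.0527292 + 0.68·0.0504741 = 0.0511958.
P(B | observation) = 0.0343224 / 0.0511958 = 0.670415.

0.6704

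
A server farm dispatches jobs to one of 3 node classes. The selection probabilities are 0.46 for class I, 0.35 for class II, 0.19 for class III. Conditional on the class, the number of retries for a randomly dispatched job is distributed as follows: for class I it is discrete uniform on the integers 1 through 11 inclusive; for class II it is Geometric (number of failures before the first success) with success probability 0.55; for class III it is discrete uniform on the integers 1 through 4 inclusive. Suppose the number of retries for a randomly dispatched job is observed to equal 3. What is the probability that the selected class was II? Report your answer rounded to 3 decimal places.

Likelihoods P(X=3 | ·): I: 0.0909091; II: 0.0501187; III: 0.25.
Posterior ∝ prior × likelihood. Numerator for II: 0.35·0.0501187 = 0.0175416.
Normalizing constant: 0.46·0.0909091 + 0.35·0.0501187 + 0.19·0.25 = 0.10686.
P(II | observation) = 0.0175416 / 0.10686 = 0.164155.

0.164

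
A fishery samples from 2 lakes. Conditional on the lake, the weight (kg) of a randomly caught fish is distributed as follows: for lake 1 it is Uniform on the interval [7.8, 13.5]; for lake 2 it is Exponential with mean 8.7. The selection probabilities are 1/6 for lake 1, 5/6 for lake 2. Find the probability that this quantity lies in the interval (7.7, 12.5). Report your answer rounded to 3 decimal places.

0.283

Conditional on each lake, P(7.7 < X < 12.5): 1: 0.824561; 2: 0.174999.
By total probability, P(7.7 < X < 12.5) = 0.166667·0.824561 + 0.833333·0.174999 = 0.283259.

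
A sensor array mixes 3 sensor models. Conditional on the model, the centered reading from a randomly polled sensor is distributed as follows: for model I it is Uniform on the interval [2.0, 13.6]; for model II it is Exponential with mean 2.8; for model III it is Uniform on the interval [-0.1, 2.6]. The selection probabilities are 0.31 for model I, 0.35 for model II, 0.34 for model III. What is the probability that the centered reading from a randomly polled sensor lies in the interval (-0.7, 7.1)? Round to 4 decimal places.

Conditional on each model, P(-0.7 < X < 7.1): I: 0.439655; II: 0.920795; III: 1.
By total probability, P(-0.7 < X < 7.1) = 0.31·0.439655 + 0.35·0.920795 + 0.34·1 = 0.798571.

0.7986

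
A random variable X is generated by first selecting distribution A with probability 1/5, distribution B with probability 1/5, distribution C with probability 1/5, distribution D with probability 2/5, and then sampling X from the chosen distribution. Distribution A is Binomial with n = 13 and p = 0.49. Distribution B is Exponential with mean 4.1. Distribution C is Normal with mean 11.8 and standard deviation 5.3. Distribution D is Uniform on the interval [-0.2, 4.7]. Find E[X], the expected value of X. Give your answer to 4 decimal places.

5.3540

Component means — A: 6.37; B: 4.1; C: 11.8; D: 2.25.
E[X] = 0.2·6.37 + 0.2·4.1 + 0.2·11.8 + 0.4·2.25 = 5.354.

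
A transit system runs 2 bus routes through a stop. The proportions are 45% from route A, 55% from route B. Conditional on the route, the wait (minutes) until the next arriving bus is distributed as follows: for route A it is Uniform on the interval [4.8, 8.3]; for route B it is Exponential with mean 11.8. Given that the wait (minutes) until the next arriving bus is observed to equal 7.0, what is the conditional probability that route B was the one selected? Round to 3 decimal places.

Likelihoods f(7.0 | ·): A: 0.285714; B: 0.0468259.
Posterior ∝ prior × likelihood. Numerator for B: 0.55·0.0468259 = 0.0257542.
Normalizing constant: 0.45·0.285714 + 0.55·0.0468259 = 0.154326.
P(B | observation) = 0.0257542 / 0.154326 = 0.166882.

0.167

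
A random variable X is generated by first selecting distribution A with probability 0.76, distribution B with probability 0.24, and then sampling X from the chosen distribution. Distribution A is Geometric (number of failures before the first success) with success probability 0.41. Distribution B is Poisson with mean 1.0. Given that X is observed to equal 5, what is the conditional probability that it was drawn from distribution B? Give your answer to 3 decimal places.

0.032

Likelihoods P(X=5 | ·): A: 0.0293119; B: 0.00306566.
Posterior ∝ prior × likelihood. Numerator for B: 0.24·0.00306566 = 0.000735759.
Normalizing constant: 0.76·0.0293119 + 0.24·0.00306566 = 0.0230128.
P(B | observation) = 0.000735759 / 0.0230128 = 0.0319717.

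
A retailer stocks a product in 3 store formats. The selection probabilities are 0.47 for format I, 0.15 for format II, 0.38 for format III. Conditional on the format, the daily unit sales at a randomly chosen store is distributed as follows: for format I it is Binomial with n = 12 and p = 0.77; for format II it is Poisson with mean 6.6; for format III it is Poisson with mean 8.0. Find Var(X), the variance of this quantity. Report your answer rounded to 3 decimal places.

Per component, I: μ=9.24, E[X²]=87.5028; II: μ=6.6, E[X²]=50.16; III: μ=8, E[X²]=72.
E[X] = 0.47·9.24 + 0.15·6.6 + 0.38·8 = 8.3728.
E[X²] = 0.47·87.5028 + 0.15·50.16 + 0.38·72 = 76.0103.
Var(X) = E[X²] − (E[X])² = 76.0103 − 70.1038 = 5.90654.

5.907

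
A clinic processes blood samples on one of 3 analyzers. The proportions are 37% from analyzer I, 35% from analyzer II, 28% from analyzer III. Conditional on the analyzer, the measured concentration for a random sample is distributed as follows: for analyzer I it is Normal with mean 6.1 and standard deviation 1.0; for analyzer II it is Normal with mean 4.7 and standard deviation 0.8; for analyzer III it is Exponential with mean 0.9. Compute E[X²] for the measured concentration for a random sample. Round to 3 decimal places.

22.547

For each component E[X²] = Var + (mean)², giving I: 38.21; II: 22.73; III: 1.62.
Overall E[X²] = 0.37·38.21 + 0.35·22.73 + 0.28·1.62 = 22.5468.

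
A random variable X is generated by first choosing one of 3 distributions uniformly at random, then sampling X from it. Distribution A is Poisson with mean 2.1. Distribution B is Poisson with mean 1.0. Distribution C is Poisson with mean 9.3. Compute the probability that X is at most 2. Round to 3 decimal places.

Conditional on each component, P(X ≤ 2): A: 0.649631; B: 0.919699; C: 0.00489531.
By total probability, P(X ≤ 2) = 0.333333·0.649631 + 0.333333·0.919699 + 0.333333·0.00489531 = 0.524742.

0.525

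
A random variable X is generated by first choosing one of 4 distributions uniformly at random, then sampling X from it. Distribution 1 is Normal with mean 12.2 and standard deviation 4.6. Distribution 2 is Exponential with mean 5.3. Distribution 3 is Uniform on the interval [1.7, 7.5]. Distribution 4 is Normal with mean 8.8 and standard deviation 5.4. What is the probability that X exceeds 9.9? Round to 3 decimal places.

Conditional on each component, P(X > 9.9): 1: 0.691462; 2: 0.154444; 3: 0; 4: 0.419293.
By total probability, P(X > 9.9) = 0.25·0.691462 + 0.25·0.154444 + 0.25·0 + 0.25·0.419293 = 0.3163.

0.316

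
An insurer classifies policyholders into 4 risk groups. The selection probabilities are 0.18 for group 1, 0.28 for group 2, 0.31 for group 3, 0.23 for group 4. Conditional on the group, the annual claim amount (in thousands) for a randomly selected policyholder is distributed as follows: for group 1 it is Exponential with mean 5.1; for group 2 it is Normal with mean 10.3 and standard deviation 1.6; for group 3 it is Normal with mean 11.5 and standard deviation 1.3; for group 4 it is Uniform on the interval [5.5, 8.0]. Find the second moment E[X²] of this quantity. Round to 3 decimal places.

For each component E[X²] = Var + (mean)², giving 1: 52.02; 2: 108.65; 3: 133.94; 4: 46.0833.
Overall E[X²] = 0.18·52.02 + 0.28·108.65 + 0.31·133.94 + 0.23·46.0833 = 91.9062.

91.906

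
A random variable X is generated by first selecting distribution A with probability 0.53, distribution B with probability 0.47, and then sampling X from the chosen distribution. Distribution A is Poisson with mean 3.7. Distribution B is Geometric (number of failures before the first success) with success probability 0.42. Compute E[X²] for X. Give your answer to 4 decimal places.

11.6584

For each component E[X²] = Var + (mean)², giving A: 17.39; B: 5.19501.
Overall E[X²] = 0.53·17.39 + 0.47·5.19501 = 11.6584.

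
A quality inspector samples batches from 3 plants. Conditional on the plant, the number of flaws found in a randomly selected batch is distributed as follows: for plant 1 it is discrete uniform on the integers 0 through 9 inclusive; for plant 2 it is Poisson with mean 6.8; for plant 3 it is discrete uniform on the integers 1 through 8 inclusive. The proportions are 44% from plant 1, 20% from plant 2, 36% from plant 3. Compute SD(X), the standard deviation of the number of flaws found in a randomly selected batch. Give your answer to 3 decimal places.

Per component, 1: μ=4.5, E[X²]=28.5; 2: μ=6.8, E[X²]=53.04; 3: μ=4.5, E[X²]=25.5.
E[X] = 0.44·4.5 + 0.2·6.8 + 0.36·4.5 = 4.96.
E[X²] = 0.44·28.5 + 0.2·53.04 + 0.36·25.5 = 32.328.
Var(X) = E[X²] − (E[X])² = 32.328 − 24.6016 = 7.7264.
SD(X) = √7.7264 = 2.77964.

2.780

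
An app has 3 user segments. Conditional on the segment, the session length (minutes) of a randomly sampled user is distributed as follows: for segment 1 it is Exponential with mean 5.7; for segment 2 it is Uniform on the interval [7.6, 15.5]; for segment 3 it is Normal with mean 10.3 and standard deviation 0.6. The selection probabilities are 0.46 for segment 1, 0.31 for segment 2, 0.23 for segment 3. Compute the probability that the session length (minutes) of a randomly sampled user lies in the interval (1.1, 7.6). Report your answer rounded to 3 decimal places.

0.258

Conditional on each segment, P(1.1 < X < 7.6): 1: 0.560899; 2: 0; 3: 3.39767e-06.
By total probability, P(1.1 < X < 7.6) = 0.46·0.560899 + 0.31·0 + 0.23·3.39767e-06 = 0.258014.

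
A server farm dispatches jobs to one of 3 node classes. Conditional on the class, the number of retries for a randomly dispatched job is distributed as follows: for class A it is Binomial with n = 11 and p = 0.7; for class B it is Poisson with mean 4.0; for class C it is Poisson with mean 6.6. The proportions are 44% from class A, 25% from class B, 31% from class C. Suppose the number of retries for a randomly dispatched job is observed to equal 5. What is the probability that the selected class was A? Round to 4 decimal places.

Likelihoods P(X=5 | ·): A: 0.0566056; B: 0.156293; C: 0.141969.
Posterior ∝ prior × likelihood. Numerator for A: 0.44·0.0566056 = 0.0249065.
Normalizing constant: 0.44·0.0566056 + 0.25·0.156293 + 0.31·0.141969 = 0.10799.
P(A | observation) = 0.0249065 / 0.10799 = 0.230636.

0.2306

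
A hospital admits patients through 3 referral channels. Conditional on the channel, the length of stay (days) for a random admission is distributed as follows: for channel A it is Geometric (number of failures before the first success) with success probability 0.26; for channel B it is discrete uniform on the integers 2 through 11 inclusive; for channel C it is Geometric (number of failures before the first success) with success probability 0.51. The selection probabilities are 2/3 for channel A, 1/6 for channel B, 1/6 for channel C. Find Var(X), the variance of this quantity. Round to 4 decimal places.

Per component, A: μ=2.84615, E[X²]=19.0473; B: μ=6.5, E[X²]=50.5; C: μ=0.960784, E[X²]=2.807.
E[X] = 0.666667·2.84615 + 0.166667·6.5 + 0.166667·0.960784 = 3.1409.
E[X²] = 0.666667·19.0473 + 0.166667·50.5 + 0.166667·2.807 = 21.5827.
Var(X) = E[X²] − (E[X])² = 21.5827 − 9.86525 = 11.7175.

11.7175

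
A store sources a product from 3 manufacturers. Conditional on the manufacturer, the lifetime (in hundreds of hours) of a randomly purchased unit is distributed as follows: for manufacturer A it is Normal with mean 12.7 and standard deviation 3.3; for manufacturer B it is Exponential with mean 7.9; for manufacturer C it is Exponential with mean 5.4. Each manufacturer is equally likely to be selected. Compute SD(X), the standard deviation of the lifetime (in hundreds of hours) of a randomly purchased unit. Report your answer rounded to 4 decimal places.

Per component, A: μ=12.7, E[X²]=172.18; B: μ=7.9, E[X²]=124.82; C: μ=5.4, E[X²]=58.32.
E[X] = 0.333333·12.7 + 0.333333·7.9 + 0.333333·5.4 = 8.66667.
E[X²] = 0.333333·172.18 + 0.333333·124.82 + 0.333333·58.32 = 118.44.
Var(X) = E[X²] − (E[X])² = 118.44 − 75.1111 = 43.3289.
SD(X) = √43.3289 = 6.58247.

6.5825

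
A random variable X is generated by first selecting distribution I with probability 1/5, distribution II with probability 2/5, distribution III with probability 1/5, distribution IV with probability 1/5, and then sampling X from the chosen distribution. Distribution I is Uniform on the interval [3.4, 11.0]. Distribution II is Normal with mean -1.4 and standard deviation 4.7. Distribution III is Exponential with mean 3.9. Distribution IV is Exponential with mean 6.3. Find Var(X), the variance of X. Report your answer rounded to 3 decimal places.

Per component, I: μ=7.2, E[X²]=56.6533; II: μ=-1.4, E[X²]=24.05; III: μ=3.9, E[X²]=30.42; IV: μ=6.3, E[X²]=79.38.
E[X] = 0.2·7.2 + 0.4·-1.4 + 0.2·3.9 + 0.2·6.3 = 2.92.
E[X²] = 0.2·56.6533 + 0.4·24.05 + 0.2·30.42 + 0.2·79.38 = 42.9107.
Var(X) = E[X²] − (E[X])² = 42.9107 − 8.5264 = 34.3843.

34.384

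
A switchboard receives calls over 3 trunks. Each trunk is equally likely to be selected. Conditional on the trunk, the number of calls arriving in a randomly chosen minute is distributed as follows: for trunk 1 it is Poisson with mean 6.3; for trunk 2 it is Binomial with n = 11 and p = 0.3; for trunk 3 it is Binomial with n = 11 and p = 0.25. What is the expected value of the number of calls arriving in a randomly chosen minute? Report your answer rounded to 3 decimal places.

4.117

Component means — 1: 6.3; 2: 3.3; 3: 2.75.
E[X] = 0.333333·6.3 + 0.333333·3.3 + 0.333333·2.75 = 4.11667.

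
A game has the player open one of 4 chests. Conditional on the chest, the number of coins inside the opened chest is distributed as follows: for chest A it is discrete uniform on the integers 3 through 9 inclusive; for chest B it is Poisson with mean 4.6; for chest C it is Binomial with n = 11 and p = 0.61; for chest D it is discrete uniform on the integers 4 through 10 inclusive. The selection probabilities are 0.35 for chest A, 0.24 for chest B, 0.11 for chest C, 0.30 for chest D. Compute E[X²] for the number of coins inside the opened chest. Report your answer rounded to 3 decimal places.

41.323

For each component E[X²] = Var + (mean)², giving A: 40; B: 25.76; C: 47.641; D: 53.
Overall E[X²] = 0.35·40 + 0.24·25.76 + 0.11·47.641 + 0.3·53 = 41.3229.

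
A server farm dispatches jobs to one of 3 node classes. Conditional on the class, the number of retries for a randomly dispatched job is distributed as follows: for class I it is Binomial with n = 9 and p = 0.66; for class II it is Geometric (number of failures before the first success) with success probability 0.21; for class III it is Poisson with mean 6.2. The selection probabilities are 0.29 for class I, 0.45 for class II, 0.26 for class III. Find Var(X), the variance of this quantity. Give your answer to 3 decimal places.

Per component, I: μ=5.94, E[X²]=37.3032; II: μ=3.7619, E[X²]=32.0658; III: μ=6.2, E[X²]=44.64.
E[X] = 0.29·5.94 + 0.45·3.7619 + 0.26·6.2 = 5.02746.
E[X²] = 0.29·37.3032 + 0.45·32.0658 + 0.26·44.64 = 36.8539.
Var(X) = E[X²] − (E[X])² = 36.8539 − 25.2753 = 11.5786.

11.579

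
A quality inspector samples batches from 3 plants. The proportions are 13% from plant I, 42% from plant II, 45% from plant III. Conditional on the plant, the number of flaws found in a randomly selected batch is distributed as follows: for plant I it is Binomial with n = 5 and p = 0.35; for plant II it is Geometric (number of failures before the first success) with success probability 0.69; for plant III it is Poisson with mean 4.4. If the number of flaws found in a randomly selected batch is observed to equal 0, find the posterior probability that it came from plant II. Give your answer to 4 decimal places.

0.9336

Likelihoods P(X=0 | ·): I: 0.116029; II: 0.69; III: 0.0122773.
Posterior ∝ prior × likelihood. Numerator for II: 0.42·0.69 = 0.2898.
Normalizing constant: 0.13·0.116029 + 0.42·0.69 + 0.45·0.0122773 = 0.310409.
P(II | observation) = 0.2898 / 0.310409 = 0.933608.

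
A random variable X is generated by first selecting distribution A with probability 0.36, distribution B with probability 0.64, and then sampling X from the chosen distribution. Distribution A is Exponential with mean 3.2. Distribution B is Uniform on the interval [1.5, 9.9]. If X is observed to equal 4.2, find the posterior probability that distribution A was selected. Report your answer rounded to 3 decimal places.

Likelihoods f(4.2 | ·): A: 0.0841082; B: 0.119048.
Posterior ∝ prior × likelihood. Numerator for A: 0.36·0.0841082 = 0.030279.
Normalizing constant: 0.36·0.0841082 + 0.64·0.119048 = 0.106469.
P(A | observation) = 0.030279 / 0.106469 = 0.284391.

0.284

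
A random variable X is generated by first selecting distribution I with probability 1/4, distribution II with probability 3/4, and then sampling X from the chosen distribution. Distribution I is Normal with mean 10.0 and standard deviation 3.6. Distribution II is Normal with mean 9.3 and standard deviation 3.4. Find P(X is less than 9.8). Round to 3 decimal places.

0.538

Conditional on each component, P(X < 9.8): I: 0.477848; II: 0.558457.
By total probability, P(X < 9.8) = 0.25·0.477848 + 0.75·0.558457 = 0.538305.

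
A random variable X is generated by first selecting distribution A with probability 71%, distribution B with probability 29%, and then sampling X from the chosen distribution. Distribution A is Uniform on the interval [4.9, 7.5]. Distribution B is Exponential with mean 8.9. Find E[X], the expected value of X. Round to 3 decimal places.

Component means — A: 6.2; B: 8.9.
E[X] = 0.71·6.2 + 0.29·8.9 = 6.983.

6.983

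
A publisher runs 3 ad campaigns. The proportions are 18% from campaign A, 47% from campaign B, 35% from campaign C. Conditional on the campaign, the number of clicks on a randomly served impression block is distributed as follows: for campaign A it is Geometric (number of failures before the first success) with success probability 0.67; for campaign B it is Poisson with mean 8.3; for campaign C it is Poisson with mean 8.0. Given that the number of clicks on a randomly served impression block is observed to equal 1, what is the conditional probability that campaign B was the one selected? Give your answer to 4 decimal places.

0.0232

Likelihoods P(X=1 | ·): A: 0.2211; B: 0.00206269; C: 0.0026837.
Posterior ∝ prior × likelihood. Numerator for B: 0.47·0.00206269 = 0.000969464.
Normalizing constant: 0.18·0.2211 + 0.47·0.00206269 + 0.35·0.0026837 = 0.0417068.
P(B | observation) = 0.000969464 / 0.0417068 = 0.0232448.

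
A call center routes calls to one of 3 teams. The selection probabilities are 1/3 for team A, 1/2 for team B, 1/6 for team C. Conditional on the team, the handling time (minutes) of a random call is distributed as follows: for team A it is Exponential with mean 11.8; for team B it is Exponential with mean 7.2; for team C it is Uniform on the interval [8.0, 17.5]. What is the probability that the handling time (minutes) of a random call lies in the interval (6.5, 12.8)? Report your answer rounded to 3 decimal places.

Conditional on each team, P(6.5 < X < 12.8): A: 0.238473; B: 0.236429; C: 0.505263.
By total probability, P(6.5 < X < 12.8) = 0.333333·0.238473 + 0.5·0.236429 + 0.166667·0.505263 = 0.281916.

0.282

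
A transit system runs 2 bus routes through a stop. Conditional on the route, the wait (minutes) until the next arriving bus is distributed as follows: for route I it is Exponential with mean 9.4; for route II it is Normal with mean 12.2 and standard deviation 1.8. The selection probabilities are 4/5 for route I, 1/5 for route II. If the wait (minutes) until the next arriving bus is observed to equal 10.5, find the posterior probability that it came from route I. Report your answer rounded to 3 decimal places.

Likelihoods f(10.5 | ·): I: 0.0348142; II: 0.141889.
Posterior ∝ prior × likelihood. Numerator for I: 0.8·0.0348142 = 0.0278513.
Normalizing constant: 0.8·0.0348142 + 0.2·0.141889 = 0.0562291.
P(I | observation) = 0.0278513 / 0.0562291 = 0.495319.

0.495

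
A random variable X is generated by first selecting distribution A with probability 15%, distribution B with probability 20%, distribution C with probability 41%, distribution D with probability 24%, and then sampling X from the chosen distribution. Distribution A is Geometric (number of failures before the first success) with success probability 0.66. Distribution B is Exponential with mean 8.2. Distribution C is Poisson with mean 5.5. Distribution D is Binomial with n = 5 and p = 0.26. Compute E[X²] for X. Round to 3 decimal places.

42.347

For each component E[X²] = Var + (mean)², giving A: 1.04591; B: 134.48; C: 35.75; D: 2.652.
Overall E[X²] = 0.15·1.04591 + 0.2·134.48 + 0.41·35.75 + 0.24·2.652 = 42.3469.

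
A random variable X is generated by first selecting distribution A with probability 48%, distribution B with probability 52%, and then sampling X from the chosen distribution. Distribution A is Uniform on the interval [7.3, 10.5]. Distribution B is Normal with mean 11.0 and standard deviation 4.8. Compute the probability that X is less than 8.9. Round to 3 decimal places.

Conditional on each component, P(X < 8.9): A: 0.5; B: 0.330874.
By total probability, P(X < 8.9) = 0.48·0.5 + 0.52·0.330874 = 0.412055.

0.412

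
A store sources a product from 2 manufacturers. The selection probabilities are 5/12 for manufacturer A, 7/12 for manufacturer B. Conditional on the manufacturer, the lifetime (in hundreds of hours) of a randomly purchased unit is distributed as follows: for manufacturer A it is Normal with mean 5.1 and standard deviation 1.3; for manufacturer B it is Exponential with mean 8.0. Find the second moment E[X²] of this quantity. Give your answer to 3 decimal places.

For each component E[X²] = Var + (mean)², giving A: 27.7; B: 128.
Overall E[X²] = 0.416667·27.7 + 0.583333·128 = 86.2083.

86.208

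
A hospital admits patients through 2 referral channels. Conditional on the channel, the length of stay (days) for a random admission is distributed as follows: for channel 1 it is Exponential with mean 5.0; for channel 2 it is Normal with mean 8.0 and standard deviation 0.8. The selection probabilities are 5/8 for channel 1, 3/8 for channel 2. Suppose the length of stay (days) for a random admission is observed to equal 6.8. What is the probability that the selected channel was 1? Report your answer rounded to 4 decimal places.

Likelihoods f(6.8 | ·): 1: 0.0513322; 2: 0.161897.
Posterior ∝ prior × likelihood. Numerator for 1: 0.625·0.0513322 = 0.0320826.
Normalizing constant: 0.625·0.0513322 + 0.375·0.161897 = 0.092794.
P(1 | observation) = 0.0320826 / 0.092794 = 0.34574.

0.3457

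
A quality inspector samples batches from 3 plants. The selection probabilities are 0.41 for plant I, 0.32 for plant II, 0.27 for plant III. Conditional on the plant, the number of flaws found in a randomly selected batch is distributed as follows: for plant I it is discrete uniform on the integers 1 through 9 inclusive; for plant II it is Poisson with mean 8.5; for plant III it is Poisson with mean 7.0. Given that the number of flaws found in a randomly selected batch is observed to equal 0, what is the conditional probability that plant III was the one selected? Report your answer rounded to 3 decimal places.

Likelihoods P(X=0 | ·): I: 0; II: 0.000203468; III: 0.000911882.
Posterior ∝ prior × likelihood. Numerator for III: 0.27·0.000911882 = 0.000246208.
Normalizing constant: 0.41·0 + 0.32·0.000203468 + 0.27·0.000911882 = 0.000311318.
P(III | observation) = 0.000246208 / 0.000311318 = 0.790857.

0.791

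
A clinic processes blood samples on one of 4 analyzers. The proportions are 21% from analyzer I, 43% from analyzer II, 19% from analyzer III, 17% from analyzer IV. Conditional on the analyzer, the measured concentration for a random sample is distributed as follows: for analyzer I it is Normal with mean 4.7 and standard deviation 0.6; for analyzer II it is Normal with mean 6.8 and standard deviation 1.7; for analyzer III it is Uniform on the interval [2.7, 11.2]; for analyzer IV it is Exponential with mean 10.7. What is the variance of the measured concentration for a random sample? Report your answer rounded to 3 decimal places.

Per component, I: μ=4.7, E[X²]=22.45; II: μ=6.8, E[X²]=49.13; III: μ=6.95, E[X²]=54.3233; IV: μ=10.7, E[X²]=228.98.
E[X] = 0.21·4.7 + 0.43·6.8 + 0.19·6.95 + 0.17·10.7 = 7.0505.
E[X²] = 0.21·22.45 + 0.43·49.13 + 0.19·54.3233 + 0.17·228.98 = 75.0884.
Var(X) = E[X²] − (E[X])² = 75.0884 − 49.7096 = 25.3789.

25.379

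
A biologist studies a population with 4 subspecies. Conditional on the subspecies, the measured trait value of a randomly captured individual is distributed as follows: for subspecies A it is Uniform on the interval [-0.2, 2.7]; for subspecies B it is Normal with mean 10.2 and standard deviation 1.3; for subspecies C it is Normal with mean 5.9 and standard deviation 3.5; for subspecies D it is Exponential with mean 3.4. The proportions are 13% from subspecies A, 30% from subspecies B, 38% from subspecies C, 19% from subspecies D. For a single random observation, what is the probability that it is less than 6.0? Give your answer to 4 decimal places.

0.4820

Conditional on each subspecies, P(X < 6.0): A: 1; B: 0.000617288; C: 0.511397; D: 0.828763.
By total probability, P(X < 6.0) = 0.13·1 + 0.3·0.000617288 + 0.38·0.511397 + 0.19·0.828763 = 0.481981.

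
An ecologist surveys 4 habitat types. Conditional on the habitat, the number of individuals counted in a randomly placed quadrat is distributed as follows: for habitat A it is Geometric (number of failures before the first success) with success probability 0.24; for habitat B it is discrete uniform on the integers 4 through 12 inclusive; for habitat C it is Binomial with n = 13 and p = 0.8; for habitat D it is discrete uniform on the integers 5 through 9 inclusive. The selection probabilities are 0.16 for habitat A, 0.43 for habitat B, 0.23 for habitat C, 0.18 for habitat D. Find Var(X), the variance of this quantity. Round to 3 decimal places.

Per component, A: μ=3.16667, E[X²]=23.2222; B: μ=8, E[X²]=70.6667; C: μ=10.4, E[X²]=110.24; D: μ=7, E[X²]=51.
E[X] = 0.16·3.16667 + 0.43·8 + 0.23·10.4 + 0.18·7 = 7.59867.
E[X²] = 0.16·23.2222 + 0.43·70.6667 + 0.23·110.24 + 0.18·51 = 68.6374.
Var(X) = E[X²] − (E[X])² = 68.6374 − 57.7397 = 10.8977.

10.898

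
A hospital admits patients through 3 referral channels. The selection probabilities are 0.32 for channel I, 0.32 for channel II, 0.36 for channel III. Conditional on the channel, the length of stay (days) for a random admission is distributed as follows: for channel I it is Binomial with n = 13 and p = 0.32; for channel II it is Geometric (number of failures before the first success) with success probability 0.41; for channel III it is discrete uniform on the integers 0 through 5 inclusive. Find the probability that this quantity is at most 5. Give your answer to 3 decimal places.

Conditional on each channel, P(X ≤ 5): I: 0.790727; II: 0.957819; III: 1.
By total probability, P(X ≤ 5) = 0.32·0.790727 + 0.32·0.957819 + 0.36·1 = 0.919535.

0.920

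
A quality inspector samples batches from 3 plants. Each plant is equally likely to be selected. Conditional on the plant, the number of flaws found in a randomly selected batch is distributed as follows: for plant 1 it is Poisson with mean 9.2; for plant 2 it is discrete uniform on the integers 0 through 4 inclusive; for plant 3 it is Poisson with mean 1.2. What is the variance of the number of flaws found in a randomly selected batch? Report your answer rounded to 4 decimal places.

Per component, 1: μ=9.2, E[X²]=93.84; 2: μ=2, E[X²]=6; 3: μ=1.2, E[X²]=2.64.
E[X] = 0.333333·9.2 + 0.333333·2 + 0.333333·1.2 = 4.13333.
E[X²] = 0.333333·93.84 + 0.333333·6 + 0.333333·2.64 = 34.16.
Var(X) = E[X²] − (E[X])² = 34.16 − 17.0844 = 17.0756.

17.0756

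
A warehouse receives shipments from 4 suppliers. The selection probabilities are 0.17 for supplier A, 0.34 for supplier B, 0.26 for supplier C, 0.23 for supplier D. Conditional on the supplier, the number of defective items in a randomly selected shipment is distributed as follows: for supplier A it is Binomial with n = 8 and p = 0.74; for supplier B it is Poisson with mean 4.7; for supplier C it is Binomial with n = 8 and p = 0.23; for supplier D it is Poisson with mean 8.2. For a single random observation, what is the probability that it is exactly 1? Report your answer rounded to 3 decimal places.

Conditional on each supplier, P(X = 1): A: 0.000475483; B: 0.0427478; C: 0.295293; D: 0.00225216.
By total probability, P(X = 1) = 0.17·0.000475483 + 0.34·0.0427478 + 0.26·0.295293 + 0.23·0.00225216 = 0.0919092.

0.092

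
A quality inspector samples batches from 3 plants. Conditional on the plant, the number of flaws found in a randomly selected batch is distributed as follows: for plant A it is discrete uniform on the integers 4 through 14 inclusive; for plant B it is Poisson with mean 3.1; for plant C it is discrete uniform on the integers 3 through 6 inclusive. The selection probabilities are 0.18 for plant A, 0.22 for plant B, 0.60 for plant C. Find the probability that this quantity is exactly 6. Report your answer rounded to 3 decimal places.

0.179

Conditional on each plant, P(X = 6): A: 0.0909091; B: 0.0555296; C: 0.25.
By total probability, P(X = 6) = 0.18·0.0909091 + 0.22·0.0555296 + 0.6·0.25 = 0.17858.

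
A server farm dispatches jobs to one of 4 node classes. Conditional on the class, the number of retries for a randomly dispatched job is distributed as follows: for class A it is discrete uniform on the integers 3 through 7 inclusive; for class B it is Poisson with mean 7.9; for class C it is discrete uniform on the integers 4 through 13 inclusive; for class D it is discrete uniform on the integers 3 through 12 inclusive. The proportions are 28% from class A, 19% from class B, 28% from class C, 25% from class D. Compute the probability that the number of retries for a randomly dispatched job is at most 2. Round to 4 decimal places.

Conditional on each class, P(X ≤ 2): A: 0; B: 0.0148687; C: 0; D: 0.
By total probability, P(X ≤ 2) = 0.28·0 + 0.19·0.0148687 + 0.28·0 + 0.25·0 = 0.00282505.

0.0028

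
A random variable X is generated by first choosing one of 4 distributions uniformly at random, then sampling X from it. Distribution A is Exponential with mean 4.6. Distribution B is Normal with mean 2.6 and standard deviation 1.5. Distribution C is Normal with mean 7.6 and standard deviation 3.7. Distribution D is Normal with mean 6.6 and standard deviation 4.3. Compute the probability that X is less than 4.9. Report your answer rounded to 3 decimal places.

Conditional on each component, P(X < 4.9): A: 0.655347; B: 0.937403; C: 0.232778; D: 0.346293.
By total probability, P(X < 4.9) = 0.25·0.655347 + 0.25·0.937403 + 0.25·0.232778 + 0.25·0.346293 = 0.542955.

0.543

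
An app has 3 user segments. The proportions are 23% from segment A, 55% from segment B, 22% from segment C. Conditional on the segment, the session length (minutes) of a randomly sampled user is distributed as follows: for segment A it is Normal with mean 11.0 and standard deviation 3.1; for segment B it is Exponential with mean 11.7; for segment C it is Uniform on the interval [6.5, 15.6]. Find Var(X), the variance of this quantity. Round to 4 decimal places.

79.1312

Per component, A: μ=11, E[X²]=130.61; B: μ=11.7, E[X²]=273.78; C: μ=11.05, E[X²]=129.003.
E[X] = 0.23·11 + 0.55·11.7 + 0.22·11.05 = 11.396.
E[X²] = 0.23·130.61 + 0.55·273.78 + 0.22·129.003 = 209.
Var(X) = E[X²] − (E[X])² = 209 − 129.869 = 79.1312.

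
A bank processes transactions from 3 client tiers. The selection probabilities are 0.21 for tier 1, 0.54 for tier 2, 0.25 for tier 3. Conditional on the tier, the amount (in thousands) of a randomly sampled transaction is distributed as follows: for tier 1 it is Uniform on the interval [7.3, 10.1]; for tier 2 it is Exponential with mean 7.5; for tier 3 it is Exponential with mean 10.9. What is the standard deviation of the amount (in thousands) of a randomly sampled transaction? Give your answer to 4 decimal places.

7.8862

Per component, 1: μ=8.7, E[X²]=76.3433; 2: μ=7.5, E[X²]=112.5; 3: μ=10.9, E[X²]=237.62.
E[X] = 0.21·8.7 + 0.54·7.5 + 0.25·10.9 = 8.602.
E[X²] = 0.21·76.3433 + 0.54·112.5 + 0.25·237.62 = 136.187.
Var(X) = E[X²] − (E[X])² = 136.187 − 73.9944 = 62.1927.
SD(X) = √62.1927 = 7.88623.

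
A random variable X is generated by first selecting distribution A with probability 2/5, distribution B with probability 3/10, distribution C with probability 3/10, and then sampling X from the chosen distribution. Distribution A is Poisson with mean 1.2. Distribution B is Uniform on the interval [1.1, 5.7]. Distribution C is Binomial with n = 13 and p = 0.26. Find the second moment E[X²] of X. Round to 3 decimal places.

For each component E[X²] = Var + (mean)², giving A: 2.64; B: 13.3233; C: 13.9256.
Overall E[X²] = 0.4·2.64 + 0.3·13.3233 + 0.3·13.9256 = 9.23068.

9.231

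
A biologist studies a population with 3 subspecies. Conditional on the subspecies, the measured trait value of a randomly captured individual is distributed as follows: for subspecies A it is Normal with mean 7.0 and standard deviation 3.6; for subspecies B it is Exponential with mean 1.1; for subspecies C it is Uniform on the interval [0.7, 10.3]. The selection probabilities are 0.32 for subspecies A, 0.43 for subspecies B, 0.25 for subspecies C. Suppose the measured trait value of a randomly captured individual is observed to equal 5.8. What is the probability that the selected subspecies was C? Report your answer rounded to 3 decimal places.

Likelihoods f(5.8 | ·): A: 0.104829; B: 0.00466327; C: 0.104167.
Posterior ∝ prior × likelihood. Numerator for C: 0.25·0.104167 = 0.0260417.
Normalizing constant: 0.32·0.104829 + 0.43·0.00466327 + 0.25·0.104167 = 0.0615921.
P(C | observation) = 0.0260417 / 0.0615921 = 0.422809.

0.423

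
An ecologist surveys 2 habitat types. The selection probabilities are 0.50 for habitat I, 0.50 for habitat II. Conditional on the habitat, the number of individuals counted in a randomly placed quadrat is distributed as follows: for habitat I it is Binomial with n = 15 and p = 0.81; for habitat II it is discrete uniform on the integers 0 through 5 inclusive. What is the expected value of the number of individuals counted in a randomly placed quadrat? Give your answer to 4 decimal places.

7.3250

Component means — I: 12.15; II: 2.5.
E[X] = 0.5·12.15 + 0.5·2.5 = 7.325.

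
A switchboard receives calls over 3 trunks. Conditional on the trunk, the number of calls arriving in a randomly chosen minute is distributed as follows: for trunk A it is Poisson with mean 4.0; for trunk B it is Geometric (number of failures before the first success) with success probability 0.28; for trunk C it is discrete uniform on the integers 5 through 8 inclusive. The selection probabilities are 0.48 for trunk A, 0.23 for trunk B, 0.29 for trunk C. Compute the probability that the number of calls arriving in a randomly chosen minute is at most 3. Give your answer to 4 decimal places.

0.3763

Conditional on each trunk, P(X ≤ 3): A: 0.43347; B: 0.731261; C: 0.
By total probability, P(X ≤ 3) = 0.48·0.43347 + 0.23·0.731261 + 0.29·0 = 0.376256.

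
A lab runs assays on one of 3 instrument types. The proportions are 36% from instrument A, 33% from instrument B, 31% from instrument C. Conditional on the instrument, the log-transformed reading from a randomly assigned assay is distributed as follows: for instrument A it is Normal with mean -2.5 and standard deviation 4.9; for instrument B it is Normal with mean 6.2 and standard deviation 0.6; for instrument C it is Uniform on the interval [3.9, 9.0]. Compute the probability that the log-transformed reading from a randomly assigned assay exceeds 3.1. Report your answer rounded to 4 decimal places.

Conditional on each instrument, P(X > 3.1): A: 0.126549; B: 1; C: 1.
By total probability, P(X > 3.1) = 0.36·0.126549 + 0.33·1 + 0.31·1 = 0.685558.

0.6856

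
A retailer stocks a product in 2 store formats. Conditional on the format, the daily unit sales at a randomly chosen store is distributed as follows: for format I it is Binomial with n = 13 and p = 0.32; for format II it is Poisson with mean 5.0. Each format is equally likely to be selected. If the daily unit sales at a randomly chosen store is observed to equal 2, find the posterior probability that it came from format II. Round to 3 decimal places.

Likelihoods P(X=2 | ·): I: 0.114813; II: 0.0842243.
Posterior ∝ prior × likelihood. Numerator for II: 0.5·0.0842243 = 0.0421122.
Normalizing constant: 0.5·0.114813 + 0.5·0.0842243 = 0.0995189.
P(II | observation) = 0.0421122 / 0.0995189 = 0.423158.

0.423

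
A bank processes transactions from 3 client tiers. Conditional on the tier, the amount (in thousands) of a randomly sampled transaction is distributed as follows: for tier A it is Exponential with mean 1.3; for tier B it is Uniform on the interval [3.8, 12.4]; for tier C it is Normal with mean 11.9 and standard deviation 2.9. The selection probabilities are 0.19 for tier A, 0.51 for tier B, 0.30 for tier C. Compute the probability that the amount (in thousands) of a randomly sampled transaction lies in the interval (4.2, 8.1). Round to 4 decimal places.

Conditional on each tier, P(4.2 < X < 8.1): A: 0.0375591; B: 0.453488; C: 0.0910762.
By total probability, P(4.2 < X < 8.1) = 0.19·0.0375591 + 0.51·0.453488 + 0.3·0.0910762 = 0.265738.

0.2657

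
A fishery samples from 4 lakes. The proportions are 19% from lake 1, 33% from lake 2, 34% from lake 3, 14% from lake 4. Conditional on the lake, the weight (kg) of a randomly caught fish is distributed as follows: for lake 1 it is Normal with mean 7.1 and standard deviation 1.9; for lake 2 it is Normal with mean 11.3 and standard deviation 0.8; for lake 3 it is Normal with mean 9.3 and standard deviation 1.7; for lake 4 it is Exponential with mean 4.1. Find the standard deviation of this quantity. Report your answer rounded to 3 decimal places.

Per component, 1: μ=7.1, E[X²]=54.02; 2: μ=11.3, E[X²]=128.33; 3: μ=9.3, E[X²]=89.38; 4: μ=4.1, E[X²]=33.62.
E[X] = 0.19·7.1 + 0.33·11.3 + 0.34·9.3 + 0.14·4.1 = 8.814.
E[X²] = 0.19·54.02 + 0.33·128.33 + 0.34·89.38 + 0.14·33.62 = 87.7087.
Var(X) = E[X²] − (E[X])² = 87.7087 − 77.6866 = 10.0221.
SD(X) = √10.0221 = 3.16577.

3.166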